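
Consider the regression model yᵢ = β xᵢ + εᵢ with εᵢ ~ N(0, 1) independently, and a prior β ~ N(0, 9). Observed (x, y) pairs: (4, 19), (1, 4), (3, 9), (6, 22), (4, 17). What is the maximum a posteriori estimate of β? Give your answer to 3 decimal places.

β̂_MAP = 3.930

log p(β | y) = −Σ(yᵢ − βxᵢ)²/(2·1) − β²/(2·9) + const.
Setting the derivative to zero: Σxᵢ(yᵢ − βxᵢ)/1 − β/9 = 0, so β = Σxᵢyᵢ / (Σxᵢ² + σ²/τ²).
Σxᵢyᵢ = 4·19 + 1·4 + 3·9 + 6·22 + 4·17 = 307; Σxᵢ² = 78; σ²/τ² = 1/9.
β̂_MAP = 307 / (78 + 1/9) = 307/(703/9) = 2763/703 ≈ 3.930.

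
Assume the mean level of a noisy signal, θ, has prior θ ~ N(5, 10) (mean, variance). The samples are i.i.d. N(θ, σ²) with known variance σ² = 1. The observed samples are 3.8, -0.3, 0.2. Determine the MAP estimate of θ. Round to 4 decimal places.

θ̂_MAP = 1.3548

n = 3; x̄ = (3.8 + (-0.3) + 0.2)/3 = 3.7/3 = 37/30 ≈ 1.2333.
For a Normal prior and Normal likelihood with known variance, the posterior is Normal; its mode equals its mean, the precision-weighted average.
Prior precision 1/σ₀² = 1/10 = 0.1; data precision n/σ² = 3/1 = 3.
θ̂ = (0.1·5 + 3·(37/30)) / (0.1 + 3) = 4.2/3.1 = 42/31 ≈ 1.3548.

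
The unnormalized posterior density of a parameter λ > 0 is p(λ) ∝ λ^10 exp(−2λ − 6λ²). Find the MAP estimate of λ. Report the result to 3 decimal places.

ℓ'(λ) = 10/λ − 2 − 12λ. Setting this to zero and multiplying by λ: 12λ² + 2λ − 10 = 0.
λ = (−2 + √(2² + 4·12·10)) / (2·12) = (−2 + √484) / 24 = (−2 + 22)/24 = 5/6.
ℓ''(λ) = −10/λ² − 12 < 0, confirming a maximum.

λ̂_MAP = 0.833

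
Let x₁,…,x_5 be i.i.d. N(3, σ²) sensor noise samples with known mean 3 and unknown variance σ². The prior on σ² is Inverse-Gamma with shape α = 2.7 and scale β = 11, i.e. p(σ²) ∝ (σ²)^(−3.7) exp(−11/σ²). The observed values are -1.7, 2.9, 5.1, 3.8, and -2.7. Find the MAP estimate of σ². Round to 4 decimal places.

Sum of squared deviations about the known mean: SS = (-1.7−3)² + (2.9−3)² + (5.1−3)² + (3.8−3)² + (-2.7−3)² = 59.64.
The Normal likelihood contributes (σ²)^(−n/2) exp(−SS/(2σ²)), so the posterior is Inverse-Gamma(α + n/2, β + SS/2) = Inverse-Gamma(5.2, 40.82).
The mode of Inverse-Gamma(a, b) is b/(a+1) = 40.82/6.2 ≈ 6.5839.

σ̂²_MAP = 6.5839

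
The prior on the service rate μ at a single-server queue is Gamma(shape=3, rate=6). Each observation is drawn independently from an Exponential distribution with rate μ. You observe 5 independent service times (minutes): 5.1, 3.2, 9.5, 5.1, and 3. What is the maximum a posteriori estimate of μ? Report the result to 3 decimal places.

μ̂_MAP = 0.219

The Exponential(rate=μ) likelihood is ∝ μ^n e^(−μΣtᵢ). Here n = 5 and Σtᵢ = 5.1 + 3.2 + 9.5 + 5.1 + 3 = 25.9.
Posterior ∝ μ^2e^(−6μ) · μ^5e^(−25.9μ) = μ^7e^(−31.9μ), i.e. Gamma(8, 31.9).
Mode = (a−1)/b = 7/31.9 ≈ 0.219.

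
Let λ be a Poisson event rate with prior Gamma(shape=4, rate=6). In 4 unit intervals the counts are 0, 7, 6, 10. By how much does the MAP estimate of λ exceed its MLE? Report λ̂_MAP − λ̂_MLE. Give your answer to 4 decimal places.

Σxᵢ = 23. Posterior is Gamma(27, 10); MAP = (27−1)/10 = 26/10 ≈ 2.60000.
MLE = x̄ = 23/4 ≈ 5.75000.
Difference = 26/10 − 23/4 = -63/20 ≈ -3.1500.

MAP − MLE = -3.1500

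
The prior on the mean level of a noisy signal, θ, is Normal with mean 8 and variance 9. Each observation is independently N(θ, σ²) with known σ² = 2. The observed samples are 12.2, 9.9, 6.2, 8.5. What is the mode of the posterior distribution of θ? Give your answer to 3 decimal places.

n = 4; x̄ = (12.2 + 9.9 + 6.2 + 8.5)/4 = 36.8/4 = 9.2.
For a Normal prior and Normal likelihood with known variance, the posterior is Normal; its mode equals its mean, the precision-weighted average.
Prior precision 1/σ₀² = 1/9; data precision n/σ² = 4/2 = 2.
θ̂ = ((1/9)·8 + 2·9.2) / (1/9 + 2) = (868/45)/(19/9) = 868/95 ≈ 9.137.

θ̂_MAP = 9.137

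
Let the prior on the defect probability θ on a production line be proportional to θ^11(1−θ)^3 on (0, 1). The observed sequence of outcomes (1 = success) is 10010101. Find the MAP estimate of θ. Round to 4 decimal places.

The prior density ∝ θ^11(1−θ)^3 is the kernel of Beta(12, 4).
Data: 4 successes in 8 trials (from the sequence). The binomial likelihood contributes θ^4(1−θ)^4, so the posterior is Beta(12+4, 4+4) = Beta(16, 8).
For Beta(a, b) with a, b > 1 the mode is (a−1)/(a+b−2) = 15/22 ≈ 0.6818.

θ̂_MAP = 0.6818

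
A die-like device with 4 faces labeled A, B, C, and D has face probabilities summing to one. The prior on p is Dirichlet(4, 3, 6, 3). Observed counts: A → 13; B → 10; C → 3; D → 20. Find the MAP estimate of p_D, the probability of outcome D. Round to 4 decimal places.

The posterior is Dirichlet(αᵢ + nᵢ) = Dirichlet(17, 13, 9, 23).
For a Dirichlet(a₁,…,a_K) with all aᵢ > 1, the mode has j-th component (aⱼ − 1)/(Σaᵢ − K).
Here Σaᵢ = 62 and K = 4, so p_D = (23 − 1)/(62 − 4) = 22/58 ≈ 0.3793.

MAP estimate of p_D = 0.3793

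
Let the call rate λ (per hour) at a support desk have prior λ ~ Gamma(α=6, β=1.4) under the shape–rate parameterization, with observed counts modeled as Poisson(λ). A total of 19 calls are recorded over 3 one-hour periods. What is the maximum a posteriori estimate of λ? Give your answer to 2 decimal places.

Σxᵢ = 19, n = 3.
Posterior ∝ λ^5e^(−1.4λ) · λ^19e^(−3λ) = λ^24e^(−4.4λ), i.e. Gamma(shape=25, rate=4.4).
The mode of a Gamma(a, b) with a ≥ 1 (shape–rate) is (a−1)/b = 24/4.4 ≈ 5.45.

λ̂_MAP = 5.45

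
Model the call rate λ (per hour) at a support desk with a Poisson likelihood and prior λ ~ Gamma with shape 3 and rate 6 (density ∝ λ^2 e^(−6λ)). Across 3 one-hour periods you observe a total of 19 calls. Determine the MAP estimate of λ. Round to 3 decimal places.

λ̂_MAP = 2.333

Σxᵢ = 19, n = 3.
Posterior ∝ λ^2e^(−6λ) · λ^19e^(−3λ) = λ^21e^(−9λ), i.e. Gamma(shape=22, rate=9).
The mode of a Gamma(a, b) with a ≥ 1 (shape–rate) is (a−1)/b = 21/9 ≈ 2.333.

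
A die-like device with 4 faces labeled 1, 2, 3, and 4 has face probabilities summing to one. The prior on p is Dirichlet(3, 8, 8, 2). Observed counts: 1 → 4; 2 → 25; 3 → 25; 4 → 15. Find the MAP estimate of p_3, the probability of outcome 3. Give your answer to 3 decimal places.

The posterior is Dirichlet(αᵢ + nᵢ) = Dirichlet(7, 33, 33, 17).
For a Dirichlet(a₁,…,a_K) with all aᵢ > 1, the mode has j-th component (aⱼ − 1)/(Σaᵢ − K).
Here Σaᵢ = 90 and K = 4, so p_3 = (33 − 1)/(90 − 4) = 32/86 ≈ 0.372.

MAP estimate: 0.372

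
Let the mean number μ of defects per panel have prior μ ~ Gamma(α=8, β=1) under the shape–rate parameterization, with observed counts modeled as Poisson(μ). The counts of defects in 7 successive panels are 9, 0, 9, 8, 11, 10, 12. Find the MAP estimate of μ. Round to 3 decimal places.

μ̂_MAP = 8.250

Σxᵢ = 9+0+9+8+11+10+12 = 59, with n = 7.
Posterior ∝ μ^7e^(−1μ) · μ^59e^(−7μ) = μ^66e^(−8μ), i.e. Gamma(shape=67, rate=8).
The mode of a Gamma(a, b) with a ≥ 1 (shape–rate) is (a−1)/b = 66/8 ≈ 8.250.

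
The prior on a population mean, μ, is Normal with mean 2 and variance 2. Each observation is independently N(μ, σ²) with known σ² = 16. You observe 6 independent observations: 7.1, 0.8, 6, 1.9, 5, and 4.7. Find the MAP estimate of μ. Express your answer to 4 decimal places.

n = 6; x̄ = (7.1 + 0.8 + 6 + 1.9 + 5 + 4.7)/6 = 25.5/6 = 4.25.
For a Normal prior and Normal likelihood with known variance, the posterior is Normal; its mode equals its mean, the precision-weighted average.
Prior precision 1/σ₀² = 1/2 = 0.5; data precision n/σ² = 6/16 = 0.375.
μ̂ = (0.5·2 + 0.375·4.25) / (0.5 + 0.375) = 2.59375/0.875 = 83/28 ≈ 2.9643.

μ̂_MAP = 2.9643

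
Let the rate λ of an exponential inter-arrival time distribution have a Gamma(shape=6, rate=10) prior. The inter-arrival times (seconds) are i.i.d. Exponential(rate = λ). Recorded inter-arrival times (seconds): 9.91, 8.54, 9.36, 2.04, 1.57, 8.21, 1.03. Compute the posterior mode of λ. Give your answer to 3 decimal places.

The Exponential(rate=λ) likelihood is ∝ λ^n e^(−λΣtᵢ). Here n = 7 and Σtᵢ = 9.91 + 8.54 + 9.36 + 2.04 + 1.57 + 8.21 + 1.03 = 40.66.
Posterior ∝ λ^5e^(−10λ) · λ^7e^(−40.66λ) = λ^12e^(−50.66λ), i.e. Gamma(13, 50.66).
Mode = (a−1)/b = 12/50.66 ≈ 0.237.

λ̂_MAP = 0.237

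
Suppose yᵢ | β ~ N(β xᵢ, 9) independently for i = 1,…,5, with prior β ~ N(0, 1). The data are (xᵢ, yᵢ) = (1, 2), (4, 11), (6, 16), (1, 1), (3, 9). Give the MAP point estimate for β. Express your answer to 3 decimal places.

β̂_MAP = 2.361

log p(β | y) = −Σ(yᵢ − βxᵢ)²/(2·9) − β²/(2·1) + const.
Setting the derivative to zero: Σxᵢ(yᵢ − βxᵢ)/9 − β/1 = 0, so β = Σxᵢyᵢ / (Σxᵢ² + σ²/τ²).
Σxᵢyᵢ = 1·2 + 4·11 + 6·16 + 1·1 + 3·9 = 170; Σxᵢ² = 63; σ²/τ² = 9.
β̂_MAP = 170 / (63 + 9) = 170/72 ≈ 2.361.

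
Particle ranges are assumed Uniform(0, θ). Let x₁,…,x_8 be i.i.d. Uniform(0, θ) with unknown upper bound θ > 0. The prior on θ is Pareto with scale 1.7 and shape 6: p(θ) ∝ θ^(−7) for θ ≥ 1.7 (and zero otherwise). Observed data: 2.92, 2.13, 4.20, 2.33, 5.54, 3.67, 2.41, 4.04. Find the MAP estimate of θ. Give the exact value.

θ̂_MAP = 5.54

The Uniform(0, θ) likelihood is θ^(−n) for θ ≥ max(xᵢ), zero otherwise. Here max(xᵢ) = 5.54.
Posterior ∝ θ^(−7) · θ^(−8) = θ^(−15) on θ ≥ max(1.7, 5.54) = 5.54.
This density is strictly decreasing in θ, so the posterior mode lies at the lower boundary of the support.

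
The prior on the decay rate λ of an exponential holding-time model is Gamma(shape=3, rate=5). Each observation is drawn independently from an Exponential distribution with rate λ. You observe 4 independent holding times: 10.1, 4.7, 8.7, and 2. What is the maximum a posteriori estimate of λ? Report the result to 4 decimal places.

The Exponential(rate=λ) likelihood is ∝ λ^n e^(−λΣtᵢ). Here n = 4 and Σtᵢ = 10.1 + 4.7 + 8.7 + 2 = 25.5.
Posterior ∝ λ^2e^(−5λ) · λ^4e^(−25.5λ) = λ^6e^(−30.5λ), i.e. Gamma(7, 30.5).
Mode = (a−1)/b = 6/30.5 ≈ 0.1967.

λ̂_MAP = 0.1967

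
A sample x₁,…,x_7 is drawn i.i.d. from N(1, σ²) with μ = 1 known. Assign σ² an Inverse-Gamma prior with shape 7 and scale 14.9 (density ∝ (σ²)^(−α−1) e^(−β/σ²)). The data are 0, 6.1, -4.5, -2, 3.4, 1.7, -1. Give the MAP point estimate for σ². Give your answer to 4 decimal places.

σ̂²_MAP = 4.6222

Sum of squared deviations about the known mean: SS = (0−1)² + (6.1−1)² + (-4.5−1)² + (-2−1)² + (3.4−1)² + (1.7−1)² + (-1−1)² = 76.51.
The Normal likelihood contributes (σ²)^(−n/2) exp(−SS/(2σ²)), so the posterior is Inverse-Gamma(α + n/2, β + SS/2) = Inverse-Gamma(10.5, 53.155).
The mode of Inverse-Gamma(a, b) is b/(a+1) = 53.155/11.5 ≈ 4.6222.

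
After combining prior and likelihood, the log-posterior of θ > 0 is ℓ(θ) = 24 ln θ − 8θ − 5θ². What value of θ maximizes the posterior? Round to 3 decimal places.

ℓ'(θ) = 24/θ − 8 − 10θ. Setting this to zero and multiplying by θ: 10θ² + 8θ − 24 = 0.
θ = (−8 + √(8² + 4·10·24)) / (2·10) = (−8 + √1024) / 20 = (−8 + 32)/20 = 6/5.
ℓ''(θ) = −24/θ² − 10 < 0, confirming a maximum.

θ̂_MAP = 1.200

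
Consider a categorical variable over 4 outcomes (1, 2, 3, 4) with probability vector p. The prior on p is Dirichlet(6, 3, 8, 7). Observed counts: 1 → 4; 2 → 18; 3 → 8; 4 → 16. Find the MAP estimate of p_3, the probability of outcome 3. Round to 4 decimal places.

The posterior is Dirichlet(αᵢ + nᵢ) = Dirichlet(10, 21, 16, 23).
For a Dirichlet(a₁,…,a_K) with all aᵢ > 1, the mode has j-th component (aⱼ − 1)/(Σaᵢ − K).
Here Σaᵢ = 70 and K = 4, so p_3 = (16 − 1)/(70 − 4) = 15/66 ≈ 0.2273.

MAP estimate: 0.2273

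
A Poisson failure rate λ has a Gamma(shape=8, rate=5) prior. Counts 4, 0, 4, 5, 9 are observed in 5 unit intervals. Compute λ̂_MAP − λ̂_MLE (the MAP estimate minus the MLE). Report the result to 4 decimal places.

Σxᵢ = 22. Posterior is Gamma(30, 10); MAP = (30−1)/10 = 29/10 ≈ 2.90000.
MLE = x̄ = 22/5 ≈ 4.40000.
Difference = 29/10 − 22/5 = -3/2 ≈ -1.5000.

MAP − MLE = -1.5000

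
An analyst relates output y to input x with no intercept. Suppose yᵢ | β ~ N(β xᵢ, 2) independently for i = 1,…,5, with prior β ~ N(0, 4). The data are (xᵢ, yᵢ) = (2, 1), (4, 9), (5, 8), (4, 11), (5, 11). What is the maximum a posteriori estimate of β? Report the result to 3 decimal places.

β̂_MAP = 2.046

log p(β | y) = −Σ(yᵢ − βxᵢ)²/(2·2) − β²/(2·4) + const.
Setting the derivative to zero: Σxᵢ(yᵢ − βxᵢ)/2 − β/4 = 0, so β = Σxᵢyᵢ / (Σxᵢ² + σ²/τ²).
Σxᵢyᵢ = 2·1 + 4·9 + 5·8 + 4·11 + 5·11 = 177; Σxᵢ² = 86; σ²/τ² = 0.5.
β̂_MAP = 177 / (86 + 0.5) = 177/86.5 ≈ 2.046.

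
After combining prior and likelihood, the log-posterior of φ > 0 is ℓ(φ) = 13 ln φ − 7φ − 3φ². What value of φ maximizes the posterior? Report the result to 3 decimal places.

φ̂_MAP = 1.000

ℓ'(φ) = 13/φ − 7 − 6φ. Setting this to zero and multiplying by φ: 6φ² + 7φ − 13 = 0.
φ = (−7 + √(7² + 4·6·13)) / (2·6) = (−7 + √361) / 12 = (−7 + 19)/12 = 1.
ℓ''(φ) = −13/φ² − 6 < 0, confirming a maximum.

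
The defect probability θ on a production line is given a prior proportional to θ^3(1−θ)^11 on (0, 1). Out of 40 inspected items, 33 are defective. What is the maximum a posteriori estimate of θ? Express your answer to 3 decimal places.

θ̂_MAP = 0.667

The prior density ∝ θ^3(1−θ)^11 is the kernel of Beta(4, 12).
Data: 33 successes in 40 trials. The binomial likelihood contributes θ^33(1−θ)^7, so the posterior is Beta(4+33, 12+7) = Beta(37, 19).
For Beta(a, b) with a, b > 1 the mode is (a−1)/(a+b−2) = 36/54 ≈ 0.667.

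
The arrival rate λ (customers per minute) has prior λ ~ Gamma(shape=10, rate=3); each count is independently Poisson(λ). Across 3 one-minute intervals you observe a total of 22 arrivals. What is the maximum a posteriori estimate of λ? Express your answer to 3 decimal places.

Σxᵢ = 22, n = 3.
Posterior ∝ λ^9e^(−3λ) · λ^22e^(−3λ) = λ^31e^(−6λ), i.e. Gamma(shape=32, rate=6).
The mode of a Gamma(a, b) with a ≥ 1 (shape–rate) is (a−1)/b = 31/6 ≈ 5.167.

λ̂_MAP = 5.167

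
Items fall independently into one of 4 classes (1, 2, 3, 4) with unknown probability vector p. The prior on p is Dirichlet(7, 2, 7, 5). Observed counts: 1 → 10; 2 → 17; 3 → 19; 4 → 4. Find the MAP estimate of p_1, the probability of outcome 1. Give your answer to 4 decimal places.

MAP estimate: 0.2388

The posterior is Dirichlet(αᵢ + nᵢ) = Dirichlet(17, 19, 26, 9).
For a Dirichlet(a₁,…,a_K) with all aᵢ > 1, the mode has j-th component (aⱼ − 1)/(Σaᵢ − K).
Here Σaᵢ = 71 and K = 4, so p_1 = (17 − 1)/(71 − 4) = 16/67 ≈ 0.2388.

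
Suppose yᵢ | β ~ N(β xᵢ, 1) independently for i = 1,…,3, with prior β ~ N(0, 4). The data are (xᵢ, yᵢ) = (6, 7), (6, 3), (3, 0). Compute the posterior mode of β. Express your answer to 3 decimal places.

β̂_MAP = 0.738

log p(β | y) = −Σ(yᵢ − βxᵢ)²/(2·1) − β²/(2·4) + const.
Setting the derivative to zero: Σxᵢ(yᵢ − βxᵢ)/1 − β/4 = 0, so β = Σxᵢyᵢ / (Σxᵢ² + σ²/τ²).
Σxᵢyᵢ = 6·7 + 6·3 + 3·0 = 60; Σxᵢ² = 81; σ²/τ² = 0.25.
β̂_MAP = 60 / (81 + 0.25) = 60/81.25 ≈ 0.738.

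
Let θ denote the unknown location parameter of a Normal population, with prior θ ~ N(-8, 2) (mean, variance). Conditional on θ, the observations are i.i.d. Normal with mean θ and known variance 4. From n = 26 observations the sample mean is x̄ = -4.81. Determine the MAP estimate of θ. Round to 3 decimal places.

n = 26, x̄ = -4.81.
For a Normal prior and Normal likelihood with known variance, the posterior is Normal; its mode equals its mean, the precision-weighted average.
Prior precision 1/σ₀² = 1/2 = 0.5; data precision n/σ² = 26/4 = 6.5.
θ̂ = (0.5·(-8) + 6.5·(-4.81)) / (0.5 + 6.5) = (-35.265)/7 = -7053/1400 ≈ -5.038.

θ̂_MAP = -5.038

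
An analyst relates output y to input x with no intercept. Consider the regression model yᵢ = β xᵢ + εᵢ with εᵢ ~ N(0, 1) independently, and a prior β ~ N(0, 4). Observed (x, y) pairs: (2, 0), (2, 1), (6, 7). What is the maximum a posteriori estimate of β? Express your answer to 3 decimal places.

β̂_MAP = 0.994

log p(β | y) = −Σ(yᵢ − βxᵢ)²/(2·1) − β²/(2·4) + const.
Setting the derivative to zero: Σxᵢ(yᵢ − βxᵢ)/1 − β/4 = 0, so β = Σxᵢyᵢ / (Σxᵢ² + σ²/τ²).
Σxᵢyᵢ = 2·0 + 2·1 + 6·7 = 44; Σxᵢ² = 44; σ²/τ² = 0.25.
β̂_MAP = 44 / (44 + 0.25) = 44/44.25 ≈ 0.994.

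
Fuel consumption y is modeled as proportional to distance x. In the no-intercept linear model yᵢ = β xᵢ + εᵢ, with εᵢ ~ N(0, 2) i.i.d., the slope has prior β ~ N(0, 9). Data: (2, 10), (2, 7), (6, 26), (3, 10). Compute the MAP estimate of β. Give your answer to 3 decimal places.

β̂_MAP = 4.134

log p(β | y) = −Σ(yᵢ − βxᵢ)²/(2·2) − β²/(2·9) + const.
Setting the derivative to zero: Σxᵢ(yᵢ − βxᵢ)/2 − β/9 = 0, so β = Σxᵢyᵢ / (Σxᵢ² + σ²/τ²).
Σxᵢyᵢ = 2·10 + 2·7 + 6·26 + 3·10 = 220; Σxᵢ² = 53; σ²/τ² = 2/9.
β̂_MAP = 220 / (53 + 2/9) = 220/(479/9) = 1980/479 ≈ 4.134.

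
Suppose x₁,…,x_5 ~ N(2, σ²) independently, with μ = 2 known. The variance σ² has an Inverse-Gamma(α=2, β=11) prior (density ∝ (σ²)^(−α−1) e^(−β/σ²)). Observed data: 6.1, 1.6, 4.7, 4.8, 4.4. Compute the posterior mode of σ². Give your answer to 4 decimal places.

Sum of squared deviations about the known mean: SS = (6.1−2)² + (1.6−2)² + (4.7−2)² + (4.8−2)² + (4.4−2)² = 37.86.
The Normal likelihood contributes (σ²)^(−n/2) exp(−SS/(2σ²)), so the posterior is Inverse-Gamma(α + n/2, β + SS/2) = Inverse-Gamma(4.5, 29.93).
The mode of Inverse-Gamma(a, b) is b/(a+1) = 29.93/5.5 ≈ 5.4418.

σ̂²_MAP = 5.4418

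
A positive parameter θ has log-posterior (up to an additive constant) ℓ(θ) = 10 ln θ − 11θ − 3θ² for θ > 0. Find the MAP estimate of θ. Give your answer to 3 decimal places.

θ̂_MAP = 0.667

ℓ'(θ) = 10/θ − 11 − 6θ. Setting this to zero and multiplying by θ: 6θ² + 11θ − 10 = 0.
θ = (−11 + √(11² + 4·6·10)) / (2·6) = (−11 + √361) / 12 = (−11 + 19)/12 = 2/3.
ℓ''(θ) = −10/θ² − 6 < 0, confirming a maximum.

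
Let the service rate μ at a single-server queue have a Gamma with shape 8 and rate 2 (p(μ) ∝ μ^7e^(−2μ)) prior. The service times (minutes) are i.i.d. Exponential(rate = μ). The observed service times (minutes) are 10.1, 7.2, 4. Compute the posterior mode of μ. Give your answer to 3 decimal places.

The Exponential(rate=μ) likelihood is ∝ μ^n e^(−μΣtᵢ). Here n = 3 and Σtᵢ = 10.1 + 7.2 + 4 = 21.3.
Posterior ∝ μ^7e^(−2μ) · μ^3e^(−21.3μ) = μ^10e^(−23.3μ), i.e. Gamma(11, 23.3).
Mode = (a−1)/b = 10/23.3 ≈ 0.429.

μ̂_MAP = 0.429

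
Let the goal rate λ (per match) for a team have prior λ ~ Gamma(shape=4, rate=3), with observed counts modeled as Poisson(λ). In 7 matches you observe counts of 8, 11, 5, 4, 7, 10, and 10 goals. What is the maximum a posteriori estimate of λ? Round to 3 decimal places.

λ̂_MAP = 5.800

Σxᵢ = 8+11+5+4+7+10+10 = 55, with n = 7.
Posterior ∝ λ^3e^(−3λ) · λ^55e^(−7λ) = λ^58e^(−10λ), i.e. Gamma(shape=59, rate=10).
The mode of a Gamma(a, b) with a ≥ 1 (shape–rate) is (a−1)/b = 58/10 ≈ 5.800.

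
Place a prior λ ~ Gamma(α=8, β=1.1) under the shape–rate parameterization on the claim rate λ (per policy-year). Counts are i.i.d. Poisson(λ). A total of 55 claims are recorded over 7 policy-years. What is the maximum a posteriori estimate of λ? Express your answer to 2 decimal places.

λ̂_MAP = 7.65

Σxᵢ = 55, n = 7.
Posterior ∝ λ^7e^(−1.1λ) · λ^55e^(−7λ) = λ^62e^(−8.1λ), i.e. Gamma(shape=63, rate=8.1).
The mode of a Gamma(a, b) with a ≥ 1 (shape–rate) is (a−1)/b = 62/8.1 ≈ 7.65.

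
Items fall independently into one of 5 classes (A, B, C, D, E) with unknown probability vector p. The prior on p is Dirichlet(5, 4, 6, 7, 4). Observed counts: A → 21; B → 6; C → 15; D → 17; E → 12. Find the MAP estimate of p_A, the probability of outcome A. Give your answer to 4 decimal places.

MAP estimate of p_A = 0.2717

The posterior is Dirichlet(αᵢ + nᵢ) = Dirichlet(26, 10, 21, 24, 16).
For a Dirichlet(a₁,…,a_K) with all aᵢ > 1, the mode has j-th component (aⱼ − 1)/(Σaᵢ − K).
Here Σaᵢ = 97 and K = 5, so p_A = (26 − 1)/(97 − 5) = 25/92 ≈ 0.2717.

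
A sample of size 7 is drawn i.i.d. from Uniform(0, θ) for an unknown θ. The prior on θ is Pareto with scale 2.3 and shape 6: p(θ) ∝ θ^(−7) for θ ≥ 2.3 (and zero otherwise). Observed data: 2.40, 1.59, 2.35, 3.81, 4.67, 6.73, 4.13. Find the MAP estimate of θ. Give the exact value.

The Uniform(0, θ) likelihood is θ^(−n) for θ ≥ max(xᵢ), zero otherwise. Here max(xᵢ) = 6.73.
Posterior ∝ θ^(−7) · θ^(−7) = θ^(−14) on θ ≥ max(2.3, 6.73) = 6.73.
This density is strictly decreasing in θ, so the posterior mode lies at the lower boundary of the support.

θ̂_MAP = 6.73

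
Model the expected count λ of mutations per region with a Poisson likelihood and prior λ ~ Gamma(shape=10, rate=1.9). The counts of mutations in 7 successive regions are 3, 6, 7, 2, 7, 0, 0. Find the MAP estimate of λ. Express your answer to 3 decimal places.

Σxᵢ = 3+6+7+2+7+0+0 = 25, with n = 7.
Posterior ∝ λ^9e^(−1.9λ) · λ^25e^(−7λ) = λ^34e^(−8.9λ), i.e. Gamma(shape=35, rate=8.9).
The mode of a Gamma(a, b) with a ≥ 1 (shape–rate) is (a−1)/b = 34/8.9 ≈ 3.820.

λ̂_MAP = 3.820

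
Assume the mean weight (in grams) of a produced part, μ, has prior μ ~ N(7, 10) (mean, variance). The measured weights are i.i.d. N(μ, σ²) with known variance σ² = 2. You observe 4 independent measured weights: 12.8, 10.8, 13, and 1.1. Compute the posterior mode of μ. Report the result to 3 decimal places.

μ̂_MAP = 9.310

n = 4; x̄ = (12.8 + 10.8 + 13 + 1.1)/4 = 37.7/4 = 9.425.
For a Normal prior and Normal likelihood with known variance, the posterior is Normal; its mode equals its mean, the precision-weighted average.
Prior precision 1/σ₀² = 1/10 = 0.1; data precision n/σ² = 4/2 = 2.
μ̂ = (0.1·7 + 2·9.425) / (0.1 + 2) = 19.55/2.1 = 391/42 ≈ 9.310.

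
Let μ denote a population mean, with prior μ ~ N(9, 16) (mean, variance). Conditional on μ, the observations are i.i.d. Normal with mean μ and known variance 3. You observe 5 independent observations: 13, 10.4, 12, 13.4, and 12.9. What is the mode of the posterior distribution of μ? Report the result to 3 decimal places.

μ̂_MAP = 12.219

n = 5; x̄ = (13 + 10.4 + 12 + 13.4 + 12.9)/5 = 61.7/5 = 12.34.
For a Normal prior and Normal likelihood with known variance, the posterior is Normal; its mode equals its mean, the precision-weighted average.
Prior precision 1/σ₀² = 1/16 = 0.0625; data precision n/σ² = 5/3.
μ̂ = (0.0625·9 + (5/3)·12.34) / (0.0625 + 5/3) = (5071/240)/(83/48) = 5071/415 ≈ 12.219.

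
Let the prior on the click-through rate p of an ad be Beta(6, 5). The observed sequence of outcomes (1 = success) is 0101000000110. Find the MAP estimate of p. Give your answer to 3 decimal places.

Prior: Beta(6, 5).
Data: 4 successes in 13 trials (from the sequence). The binomial likelihood contributes p^4(1−p)^9, so the posterior is Beta(6+4, 5+9) = Beta(10, 14).
For Beta(a, b) with a, b > 1 the mode is (a−1)/(a+b−2) = 9/22 ≈ 0.409.

p̂_MAP = 0.409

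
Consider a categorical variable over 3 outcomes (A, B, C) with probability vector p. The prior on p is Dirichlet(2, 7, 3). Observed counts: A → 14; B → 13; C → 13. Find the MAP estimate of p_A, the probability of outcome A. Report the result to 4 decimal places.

The posterior is Dirichlet(αᵢ + nᵢ) = Dirichlet(16, 20, 16).
For a Dirichlet(a₁,…,a_K) with all aᵢ > 1, the mode has j-th component (aⱼ − 1)/(Σaᵢ − K).
Here Σaᵢ = 52 and K = 3, so p_A = (16 − 1)/(52 − 3) = 15/49 ≈ 0.3061.

MAP estimate of p_A = 0.3061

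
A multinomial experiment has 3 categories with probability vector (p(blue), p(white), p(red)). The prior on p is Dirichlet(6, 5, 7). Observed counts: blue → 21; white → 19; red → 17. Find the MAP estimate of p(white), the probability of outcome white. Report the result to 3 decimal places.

MAP estimate of p(white) = 0.319

The posterior is Dirichlet(αᵢ + nᵢ) = Dirichlet(27, 24, 24).
For a Dirichlet(a₁,…,a_K) with all aᵢ > 1, the mode has j-th component (aⱼ − 1)/(Σaᵢ − K).
Here Σaᵢ = 75 and K = 3, so p(white) = (24 − 1)/(75 − 3) = 23/72 ≈ 0.319.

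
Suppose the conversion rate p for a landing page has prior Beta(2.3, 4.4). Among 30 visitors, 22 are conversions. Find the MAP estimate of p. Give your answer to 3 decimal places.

p̂_MAP = 0.671

Prior: Beta(2.3, 4.4).
Data: 22 successes in 30 trials. The binomial likelihood contributes p^22(1−p)^8, so the posterior is Beta(2.3+22, 4.4+8) = Beta(24.3, 12.4).
For Beta(a, b) with a, b > 1 the mode is (a−1)/(a+b−2) = 23.3/34.7 ≈ 0.671.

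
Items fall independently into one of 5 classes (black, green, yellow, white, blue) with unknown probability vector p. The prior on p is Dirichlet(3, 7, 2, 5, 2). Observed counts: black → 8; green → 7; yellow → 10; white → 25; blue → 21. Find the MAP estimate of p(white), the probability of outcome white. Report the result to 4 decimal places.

MAP estimate of p(white) = 0.3412

The posterior is Dirichlet(αᵢ + nᵢ) = Dirichlet(11, 14, 12, 30, 23).
For a Dirichlet(a₁,…,a_K) with all aᵢ > 1, the mode has j-th component (aⱼ − 1)/(Σaᵢ − K).
Here Σaᵢ = 90 and K = 5, so p(white) = (30 − 1)/(90 − 5) = 29/85 ≈ 0.3412.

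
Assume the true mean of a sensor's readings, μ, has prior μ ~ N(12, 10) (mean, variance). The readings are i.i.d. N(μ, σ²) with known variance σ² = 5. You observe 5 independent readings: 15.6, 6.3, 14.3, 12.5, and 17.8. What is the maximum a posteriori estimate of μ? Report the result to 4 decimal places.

n = 5; x̄ = (15.6 + 6.3 + 14.3 + 12.5 + 17.8)/5 = 66.5/5 = 13.3.
For a Normal prior and Normal likelihood with known variance, the posterior is Normal; its mode equals its mean, the precision-weighted average.
Prior precision 1/σ₀² = 1/10 = 0.1; data precision n/σ² = 5/5 = 1.
μ̂ = (0.1·12 + 1·13.3) / (0.1 + 1) = 14.5/1.1 = 145/11 ≈ 13.1818.

μ̂_MAP = 13.1818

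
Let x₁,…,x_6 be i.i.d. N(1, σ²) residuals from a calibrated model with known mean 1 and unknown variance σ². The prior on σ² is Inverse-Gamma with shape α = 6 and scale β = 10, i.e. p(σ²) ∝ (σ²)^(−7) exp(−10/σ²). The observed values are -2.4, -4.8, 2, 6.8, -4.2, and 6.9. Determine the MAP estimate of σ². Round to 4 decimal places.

Sum of squared deviations about the known mean: SS = (-2.4−1)² + (-4.8−1)² + (2−1)² + (6.8−1)² + (-4.2−1)² + (6.9−1)² = 141.69.
The Normal likelihood contributes (σ²)^(−n/2) exp(−SS/(2σ²)), so the posterior is Inverse-Gamma(α + n/2, β + SS/2) = Inverse-Gamma(9, 80.845).
The mode of Inverse-Gamma(a, b) is b/(a+1) = 80.845/10 ≈ 8.0845.

σ̂²_MAP = 8.0845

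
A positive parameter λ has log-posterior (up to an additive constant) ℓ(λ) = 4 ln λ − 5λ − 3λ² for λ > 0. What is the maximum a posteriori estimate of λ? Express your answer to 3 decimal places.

ℓ'(λ) = 4/λ − 5 − 6λ. Setting this to zero and multiplying by λ: 6λ² + 5λ − 4 = 0.
λ = (−5 + √(5² + 4·6·4)) / (2·6) = (−5 + √121) / 12 = (−5 + 11)/12 = 1/2.
ℓ''(λ) = −4/λ² − 6 < 0, confirming a maximum.

λ̂_MAP = 0.500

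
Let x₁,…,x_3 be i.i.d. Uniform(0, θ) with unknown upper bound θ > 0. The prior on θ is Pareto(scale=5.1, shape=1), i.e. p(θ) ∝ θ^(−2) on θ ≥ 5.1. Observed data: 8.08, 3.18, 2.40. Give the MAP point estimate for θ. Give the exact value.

The Uniform(0, θ) likelihood is θ^(−n) for θ ≥ max(xᵢ), zero otherwise. Here max(xᵢ) = 8.08.
Posterior ∝ θ^(−2) · θ^(−3) = θ^(−5) on θ ≥ max(5.1, 8.08) = 8.08.
This density is strictly decreasing in θ, so the posterior mode lies at the lower boundary of the support.

θ̂_MAP = 8.08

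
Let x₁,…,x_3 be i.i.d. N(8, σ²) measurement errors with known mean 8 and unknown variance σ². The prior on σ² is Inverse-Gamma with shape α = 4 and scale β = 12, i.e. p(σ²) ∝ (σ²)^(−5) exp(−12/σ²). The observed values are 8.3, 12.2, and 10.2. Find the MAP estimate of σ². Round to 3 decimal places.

Sum of squared deviations about the known mean: SS = (8.3−8)² + (12.2−8)² + (10.2−8)² = 22.57.
The Normal likelihood contributes (σ²)^(−n/2) exp(−SS/(2σ²)), so the posterior is Inverse-Gamma(α + n/2, β + SS/2) = Inverse-Gamma(5.5, 23.285).
The mode of Inverse-Gamma(a, b) is b/(a+1) = 23.285/6.5 ≈ 3.582.

σ̂²_MAP = 3.582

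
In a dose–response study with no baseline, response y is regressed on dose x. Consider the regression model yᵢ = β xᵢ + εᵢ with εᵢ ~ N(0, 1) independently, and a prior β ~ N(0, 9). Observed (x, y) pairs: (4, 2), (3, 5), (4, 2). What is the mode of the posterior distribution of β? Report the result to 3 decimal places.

log p(β | y) = −Σ(yᵢ − βxᵢ)²/(2·1) − β²/(2·9) + const.
Setting the derivative to zero: Σxᵢ(yᵢ − βxᵢ)/1 − β/9 = 0, so β = Σxᵢyᵢ / (Σxᵢ² + σ²/τ²).
Σxᵢyᵢ = 4·2 + 3·5 + 4·2 = 31; Σxᵢ² = 41; σ²/τ² = 1/9.
β̂_MAP = 31 / (41 + 1/9) = 31/(370/9) = 279/370 ≈ 0.754.

β̂_MAP = 0.754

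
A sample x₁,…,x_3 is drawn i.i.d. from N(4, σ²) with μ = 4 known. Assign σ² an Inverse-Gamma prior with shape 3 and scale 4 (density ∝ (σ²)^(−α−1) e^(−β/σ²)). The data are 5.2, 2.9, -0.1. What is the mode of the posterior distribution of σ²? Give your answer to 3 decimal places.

Sum of squared deviations about the known mean: SS = (5.2−4)² + (2.9−4)² + (-0.1−4)² = 19.46.
The Normal likelihood contributes (σ²)^(−n/2) exp(−SS/(2σ²)), so the posterior is Inverse-Gamma(α + n/2, β + SS/2) = Inverse-Gamma(4.5, 13.73).
The mode of Inverse-Gamma(a, b) is b/(a+1) = 13.73/5.5 ≈ 2.496.

σ̂²_MAP = 2.496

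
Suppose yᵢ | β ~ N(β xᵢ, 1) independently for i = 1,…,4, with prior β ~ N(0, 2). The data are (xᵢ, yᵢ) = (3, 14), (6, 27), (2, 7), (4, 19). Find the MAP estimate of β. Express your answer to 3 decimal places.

β̂_MAP = 4.489

log p(β | y) = −Σ(yᵢ − βxᵢ)²/(2·1) − β²/(2·2) + const.
Setting the derivative to zero: Σxᵢ(yᵢ − βxᵢ)/1 − β/2 = 0, so β = Σxᵢyᵢ / (Σxᵢ² + σ²/τ²).
Σxᵢyᵢ = 3·14 + 6·27 + 2·7 + 4·19 = 294; Σxᵢ² = 65; σ²/τ² = 0.5.
β̂_MAP = 294 / (65 + 0.5) = 294/65.5 ≈ 4.489.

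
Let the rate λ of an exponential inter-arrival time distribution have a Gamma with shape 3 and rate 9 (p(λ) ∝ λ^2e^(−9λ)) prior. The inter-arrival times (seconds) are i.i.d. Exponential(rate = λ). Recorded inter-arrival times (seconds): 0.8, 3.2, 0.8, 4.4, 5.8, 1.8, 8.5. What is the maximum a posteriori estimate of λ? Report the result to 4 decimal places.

The Exponential(rate=λ) likelihood is ∝ λ^n e^(−λΣtᵢ). Here n = 7 and Σtᵢ = 0.8 + 3.2 + 0.8 + 4.4 + 5.8 + 1.8 + 8.5 = 25.3.
Posterior ∝ λ^2e^(−9λ) · λ^7e^(−25.3λ) = λ^9e^(−34.3λ), i.e. Gamma(10, 34.3).
Mode = (a−1)/b = 9/34.3 ≈ 0.2624.

λ̂_MAP = 0.2624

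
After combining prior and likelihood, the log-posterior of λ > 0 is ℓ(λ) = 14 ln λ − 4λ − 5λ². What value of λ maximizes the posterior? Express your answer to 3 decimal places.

ℓ'(λ) = 14/λ − 4 − 10λ. Setting this to zero and multiplying by λ: 10λ² + 4λ − 14 = 0.
λ = (−4 + √(4² + 4·10·14)) / (2·10) = (−4 + √576) / 20 = (−4 + 24)/20 = 1.
ℓ''(λ) = −14/λ² − 10 < 0, confirming a maximum.

λ̂_MAP = 1.000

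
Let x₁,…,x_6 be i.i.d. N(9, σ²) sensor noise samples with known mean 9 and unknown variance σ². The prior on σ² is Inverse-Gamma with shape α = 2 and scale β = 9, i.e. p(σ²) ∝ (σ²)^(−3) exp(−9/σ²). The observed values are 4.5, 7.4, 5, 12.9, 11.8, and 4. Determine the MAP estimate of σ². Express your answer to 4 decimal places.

σ̂²_MAP = 8.7383

Sum of squared deviations about the known mean: SS = (4.5−9)² + (7.4−9)² + (5−9)² + (12.9−9)² + (11.8−9)² + (4−9)² = 86.86.
The Normal likelihood contributes (σ²)^(−n/2) exp(−SS/(2σ²)), so the posterior is Inverse-Gamma(α + n/2, β + SS/2) = Inverse-Gamma(5, 52.43).
The mode of Inverse-Gamma(a, b) is b/(a+1) = 52.43/6 ≈ 8.7383.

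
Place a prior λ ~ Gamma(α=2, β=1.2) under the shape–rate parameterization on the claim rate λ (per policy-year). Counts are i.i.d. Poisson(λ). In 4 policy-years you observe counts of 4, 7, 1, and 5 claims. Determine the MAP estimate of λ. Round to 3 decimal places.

λ̂_MAP = 3.462

Σxᵢ = 4+7+1+5 = 17, with n = 4.
Posterior ∝ λe^(−1.2λ) · λ^17e^(−4λ) = λ^18e^(−5.2λ), i.e. Gamma(shape=19, rate=5.2).
The mode of a Gamma(a, b) with a ≥ 1 (shape–rate) is (a−1)/b = 18/5.2 ≈ 3.462.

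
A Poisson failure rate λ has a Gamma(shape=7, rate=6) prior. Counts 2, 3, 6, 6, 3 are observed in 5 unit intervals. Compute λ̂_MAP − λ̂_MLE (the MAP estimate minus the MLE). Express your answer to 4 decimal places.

MAP − MLE = -1.6364

Σxᵢ = 20. Posterior is Gamma(27, 11); MAP = (27−1)/11 = 26/11 ≈ 2.36364.
MLE = x̄ = 20/5 ≈ 4.00000.
Difference = 26/11 − 20/5 = -18/11 ≈ -1.6364.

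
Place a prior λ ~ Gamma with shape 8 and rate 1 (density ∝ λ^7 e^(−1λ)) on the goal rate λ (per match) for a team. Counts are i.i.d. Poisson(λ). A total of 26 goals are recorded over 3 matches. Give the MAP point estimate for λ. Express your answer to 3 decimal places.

Σxᵢ = 26, n = 3.
Posterior ∝ λ^7e^(−1λ) · λ^26e^(−3λ) = λ^33e^(−4λ), i.e. Gamma(shape=34, rate=4).
The mode of a Gamma(a, b) with a ≥ 1 (shape–rate) is (a−1)/b = 33/4 ≈ 8.250.

λ̂_MAP = 8.250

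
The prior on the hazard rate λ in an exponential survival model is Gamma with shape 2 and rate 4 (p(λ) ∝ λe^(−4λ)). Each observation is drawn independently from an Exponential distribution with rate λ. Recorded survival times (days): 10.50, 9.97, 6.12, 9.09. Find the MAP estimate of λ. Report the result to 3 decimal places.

The Exponential(rate=λ) likelihood is ∝ λ^n e^(−λΣtᵢ). Here n = 4 and Σtᵢ = 10.50 + 9.97 + 6.12 + 9.09 = 35.68.
Posterior ∝ λe^(−4λ) · λ^4e^(−35.68λ) = λ^5e^(−39.68λ), i.e. Gamma(6, 39.68).
Mode = (a−1)/b = 5/39.68 ≈ 0.126.

λ̂_MAP = 0.126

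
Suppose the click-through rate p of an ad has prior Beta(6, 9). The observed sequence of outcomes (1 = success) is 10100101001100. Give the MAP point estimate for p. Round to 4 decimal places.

p̂_MAP = 0.4074

Prior: Beta(6, 9).
Data: 6 successes in 14 trials (from the sequence). The binomial likelihood contributes p^6(1−p)^8, so the posterior is Beta(6+6, 9+8) = Beta(12, 17).
For Beta(a, b) with a, b > 1 the mode is (a−1)/(a+b−2) = 11/27 ≈ 0.4074.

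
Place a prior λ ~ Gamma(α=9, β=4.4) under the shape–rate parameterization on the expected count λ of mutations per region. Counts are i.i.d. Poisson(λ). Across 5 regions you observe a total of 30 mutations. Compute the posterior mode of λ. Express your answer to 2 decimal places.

λ̂_MAP = 4.04

Σxᵢ = 30, n = 5.
Posterior ∝ λ^8e^(−4.4λ) · λ^30e^(−5λ) = λ^38e^(−9.4λ), i.e. Gamma(shape=39, rate=9.4).
The mode of a Gamma(a, b) with a ≥ 1 (shape–rate) is (a−1)/b = 38/9.4 ≈ 4.04.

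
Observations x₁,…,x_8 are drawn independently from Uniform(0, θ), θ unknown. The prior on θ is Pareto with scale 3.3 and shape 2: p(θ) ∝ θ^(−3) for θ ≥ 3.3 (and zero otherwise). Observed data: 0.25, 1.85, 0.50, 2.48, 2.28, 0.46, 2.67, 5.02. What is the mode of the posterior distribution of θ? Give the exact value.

θ̂_MAP = 5.02

The Uniform(0, θ) likelihood is θ^(−n) for θ ≥ max(xᵢ), zero otherwise. Here max(xᵢ) = 5.02.
Posterior ∝ θ^(−3) · θ^(−8) = θ^(−11) on θ ≥ max(3.3, 5.02) = 5.02.
This density is strictly decreasing in θ, so the posterior mode lies at the lower boundary of the support.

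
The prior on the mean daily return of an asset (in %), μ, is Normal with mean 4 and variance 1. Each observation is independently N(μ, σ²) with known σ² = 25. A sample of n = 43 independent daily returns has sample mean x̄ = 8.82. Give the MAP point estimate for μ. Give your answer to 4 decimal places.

n = 43, x̄ = 8.82.
For a Normal prior and Normal likelihood with known variance, the posterior is Normal; its mode equals its mean, the precision-weighted average.
Prior precision 1/σ₀² = 1/1 = 1; data precision n/σ² = 43/25 = 1.72.
μ̂ = (1·4 + 1.72·8.82) / (1 + 1.72) = 19.1704/2.72 = 23963/3400 ≈ 7.0479.

μ̂_MAP = 7.0479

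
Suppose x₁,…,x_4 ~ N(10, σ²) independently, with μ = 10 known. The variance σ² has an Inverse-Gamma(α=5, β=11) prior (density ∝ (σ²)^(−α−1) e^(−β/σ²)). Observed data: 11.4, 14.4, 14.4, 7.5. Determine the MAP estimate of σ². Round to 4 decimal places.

σ̂²_MAP = 4.3081

Sum of squared deviations about the known mean: SS = (11.4−10)² + (14.4−10)² + (14.4−10)² + (7.5−10)² = 46.93.
The Normal likelihood contributes (σ²)^(−n/2) exp(−SS/(2σ²)), so the posterior is Inverse-Gamma(α + n/2, β + SS/2) = Inverse-Gamma(7, 34.465).
The mode of Inverse-Gamma(a, b) is b/(a+1) = 34.465/8 ≈ 4.3081.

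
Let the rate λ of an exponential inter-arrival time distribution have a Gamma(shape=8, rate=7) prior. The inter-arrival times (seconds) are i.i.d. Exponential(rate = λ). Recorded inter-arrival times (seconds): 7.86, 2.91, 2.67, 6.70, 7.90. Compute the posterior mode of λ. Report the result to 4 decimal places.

λ̂_MAP = 0.3425

The Exponential(rate=λ) likelihood is ∝ λ^n e^(−λΣtᵢ). Here n = 5 and Σtᵢ = 7.86 + 2.91 + 2.67 + 6.70 + 7.90 = 28.04.
Posterior ∝ λ^7e^(−7λ) · λ^5e^(−28.04λ) = λ^12e^(−35.04λ), i.e. Gamma(13, 35.04).
Mode = (a−1)/b = 12/35.04 ≈ 0.3425.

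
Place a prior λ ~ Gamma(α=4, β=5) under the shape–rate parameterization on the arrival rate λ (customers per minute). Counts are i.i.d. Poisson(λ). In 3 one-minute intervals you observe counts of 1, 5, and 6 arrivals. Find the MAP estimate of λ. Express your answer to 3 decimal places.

Σxᵢ = 1+5+6 = 12, with n = 3.
Posterior ∝ λ^3e^(−5λ) · λ^12e^(−3λ) = λ^15e^(−8λ), i.e. Gamma(shape=16, rate=8).
The mode of a Gamma(a, b) with a ≥ 1 (shape–rate) is (a−1)/b = 15/8 ≈ 1.875.

λ̂_MAP = 1.875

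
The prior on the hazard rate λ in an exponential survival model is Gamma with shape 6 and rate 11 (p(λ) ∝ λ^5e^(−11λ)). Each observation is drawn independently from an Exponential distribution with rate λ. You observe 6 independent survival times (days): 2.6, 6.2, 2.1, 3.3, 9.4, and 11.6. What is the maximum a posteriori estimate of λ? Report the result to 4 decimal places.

λ̂_MAP = 0.2381

The Exponential(rate=λ) likelihood is ∝ λ^n e^(−λΣtᵢ). Here n = 6 and Σtᵢ = 2.6 + 6.2 + 2.1 + 3.3 + 9.4 + 11.6 = 35.2.
Posterior ∝ λ^5e^(−11λ) · λ^6e^(−35.2λ) = λ^11e^(−46.2λ), i.e. Gamma(12, 46.2).
Mode = (a−1)/b = 11/46.2 ≈ 0.2381.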